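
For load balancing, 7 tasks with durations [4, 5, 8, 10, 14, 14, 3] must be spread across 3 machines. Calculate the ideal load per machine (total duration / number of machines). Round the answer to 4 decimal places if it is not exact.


Total processing time = 4 + 5 + 8 + 10 + 14 + 14 + 3 = 58
Number of machines = 3
Ideal balanced load = 58 / 3 = 19.3333

19.3333


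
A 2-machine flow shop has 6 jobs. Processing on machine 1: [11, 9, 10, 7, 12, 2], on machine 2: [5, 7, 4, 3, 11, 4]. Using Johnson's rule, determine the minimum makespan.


Apply Johnson's rule:
  Group 1 (a <= b): [(6, 2, 4)]
  Group 2 (a > b): [(5, 12, 11), (2, 9, 7), (1, 11, 5), (3, 10, 4), (4, 7, 3)]
Optimal job order: [6, 5, 2, 1, 3, 4]
Schedule:
  Job 6: M1 done at 2, M2 done at 6
  Job 5: M1 done at 14, M2 done at 25
  Job 2: M1 done at 23, M2 done at 32
  Job 1: M1 done at 34, M2 done at 39
  Job 3: M1 done at 44, M2 done at 48
  Job 4: M1 done at 51, M2 done at 54
Makespan = 54

54


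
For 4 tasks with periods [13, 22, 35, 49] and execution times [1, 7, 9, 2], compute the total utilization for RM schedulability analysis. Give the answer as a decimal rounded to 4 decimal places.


Compute individual utilizations (exact fractions):
  Task 1: C/T = 1/13 (approx. 0.0769)
  Task 2: C/T = 7/22 (approx. 0.3182)
  Task 3: C/T = 9/35 (approx. 0.2571)
  Task 4: C/T = 2/49 (approx. 0.0408)
Total utilization U = 1/13 + 7/22 + 9/35 + 2/49 = 48563/70070
Rounded to 4 decimal places: U = 0.6931
RM (Liu & Layland) bound for 4 tasks = 0.756828; compare with U = 48563/70070 (approx. 0.693064)
U <= bound, so schedulable by RM sufficient condition.

0.6931


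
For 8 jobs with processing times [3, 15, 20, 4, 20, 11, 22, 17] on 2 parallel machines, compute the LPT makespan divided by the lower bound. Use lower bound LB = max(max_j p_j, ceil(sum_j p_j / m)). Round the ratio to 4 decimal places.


LPT order: [22, 20, 20, 17, 15, 11, 4, 3]
Machine loads after assignment: [57, 55]
LPT makespan = 57
Lower bound = max(max_job, ceil(total/2)) = max(22, 56) = 56
Ratio = 57 / 56 = 1.0179

1.0179


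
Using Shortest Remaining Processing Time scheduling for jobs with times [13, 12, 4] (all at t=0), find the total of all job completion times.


Since all jobs arrive at t=0, SRPT equals SPT ordering.
SPT order: [4, 12, 13]
Completion times:
  Job 1: p=4, C=4
  Job 2: p=12, C=16
  Job 3: p=13, C=29
Total completion time = 4 + 16 + 29 = 49

49


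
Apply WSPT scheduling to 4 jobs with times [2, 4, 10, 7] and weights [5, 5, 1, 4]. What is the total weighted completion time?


Compute p/w ratios and sort ascending (WSPT): [(2, 5), (4, 5), (7, 4), (10, 1)]
Compute weighted completion times:
  Job (p=2,w=5): C=2, w*C=5*2=10
  Job (p=4,w=5): C=6, w*C=5*6=30
  Job (p=7,w=4): C=13, w*C=4*13=52
  Job (p=10,w=1): C=23, w*C=1*23=23
Total weighted completion time = 115

115


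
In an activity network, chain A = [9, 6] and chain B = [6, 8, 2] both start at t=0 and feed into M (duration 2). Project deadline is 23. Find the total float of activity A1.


Forward pass: ES(A1) = sum of predecessors on chain A = 0
EF = ES + duration = 0 + 9 = 9
Backward pass: LF(M) = deadline = 23; LS(M) = 23 - 2 = 21
LF(A1) = LS(M) - sum(successors on chain A) = 21 - 6 = 15
LS = LF - duration = 15 - 9 = 6
Total float = LS - ES = 6 - 0 = 6

6


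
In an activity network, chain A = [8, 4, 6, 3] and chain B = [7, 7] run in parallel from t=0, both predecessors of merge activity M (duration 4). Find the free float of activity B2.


ES(B2) = sum of predecessors on chain B = 7
EF(B2) = ES + duration = 7 + 7 = 14
Successor of B2 is M. ES(M) = max(sum(A), sum(B)) = max(21, 14) = 21
Free float = ES(successor) - EF(current) = 21 - 14 = 7

7


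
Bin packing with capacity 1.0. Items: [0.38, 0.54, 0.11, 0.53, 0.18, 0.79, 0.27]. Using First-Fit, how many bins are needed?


Place items sequentially using First-Fit:
  Item 0.38 -> new Bin 1
  Item 0.54 -> Bin 1 (now 0.92)
  Item 0.11 -> new Bin 2
  Item 0.53 -> Bin 2 (now 0.64)
  Item 0.18 -> Bin 2 (now 0.82)
  Item 0.79 -> new Bin 3
  Item 0.27 -> new Bin 4
Total bins used = 4

4


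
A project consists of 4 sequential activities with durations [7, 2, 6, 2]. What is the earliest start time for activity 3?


Activity 3 starts after activities 1 through 2 complete.
Predecessor durations: [7, 2]
ES = 7 + 2 = 9

9


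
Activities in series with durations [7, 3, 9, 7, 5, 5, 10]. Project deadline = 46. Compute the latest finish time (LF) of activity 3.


LF(activity 3) = deadline - sum of successor durations
Successors: activities 4 through 7 with durations [7, 5, 5, 10]
Sum of successor durations = 27
LF = 46 - 27 = 19

19


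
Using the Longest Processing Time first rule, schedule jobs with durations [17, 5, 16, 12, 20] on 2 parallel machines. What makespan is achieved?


Sort jobs in decreasing order (LPT): [20, 17, 16, 12, 5]
Assign each job to the least loaded machine:
  Machine 1: jobs [20, 12, 5], load = 37
  Machine 2: jobs [17, 16], load = 33
Makespan = max load = 37

37


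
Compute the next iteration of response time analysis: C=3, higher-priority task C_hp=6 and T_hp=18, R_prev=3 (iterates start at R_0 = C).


R_next = C + ceil(R_prev / T_hp) * C_hp
ceil(3 / 18) = ceil(0.1667) = 1
Interference = 1 * 6 = 6
R_next = 3 + 6 = 9

9


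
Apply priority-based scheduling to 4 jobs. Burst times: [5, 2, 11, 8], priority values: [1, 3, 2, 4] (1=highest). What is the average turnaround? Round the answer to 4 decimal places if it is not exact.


Sort by priority (ascending = highest first):
Order: [(1, 5), (2, 11), (3, 2), (4, 8)]
Completion times:
  Priority 1, burst=5, C=5
  Priority 2, burst=11, C=16
  Priority 3, burst=2, C=18
  Priority 4, burst=8, C=26
Average turnaround = 65/4 = 16.25

16.25


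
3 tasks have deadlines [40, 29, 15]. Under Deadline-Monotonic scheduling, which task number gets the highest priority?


Sort tasks by relative deadline (ascending):
  Task 3: deadline = 15
  Task 2: deadline = 29
  Task 1: deadline = 40
Priority order (highest first): [3, 2, 1]
Highest priority task = 3

3


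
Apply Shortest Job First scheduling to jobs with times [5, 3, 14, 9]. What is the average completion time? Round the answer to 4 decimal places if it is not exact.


SJF order (ascending): [3, 5, 9, 14]
Completion times:
  Job 1: burst=3, C=3
  Job 2: burst=5, C=8
  Job 3: burst=9, C=17
  Job 4: burst=14, C=31
Average completion = 59/4 = 14.75

14.75


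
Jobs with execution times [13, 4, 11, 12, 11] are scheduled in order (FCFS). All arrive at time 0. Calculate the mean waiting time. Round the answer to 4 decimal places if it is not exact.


FCFS order (as given): [13, 4, 11, 12, 11]
Waiting times:
  Job 1: wait = 0
  Job 2: wait = 13
  Job 3: wait = 17
  Job 4: wait = 28
  Job 5: wait = 40
Sum of waiting times = 98
Average waiting time = 98/5 = 19.6

19.6


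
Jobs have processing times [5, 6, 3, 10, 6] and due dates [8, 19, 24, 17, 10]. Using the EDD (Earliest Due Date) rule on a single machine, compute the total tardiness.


Sort by due date (EDD order): [(5, 8), (6, 10), (10, 17), (6, 19), (3, 24)]
Compute completion times and tardiness:
  Job 1: p=5, d=8, C=5, tardiness=max(0,5-8)=0
  Job 2: p=6, d=10, C=11, tardiness=max(0,11-10)=1
  Job 3: p=10, d=17, C=21, tardiness=max(0,21-17)=4
  Job 4: p=6, d=19, C=27, tardiness=max(0,27-19)=8
  Job 5: p=3, d=24, C=30, tardiness=max(0,30-24)=6
Total tardiness = 19

19


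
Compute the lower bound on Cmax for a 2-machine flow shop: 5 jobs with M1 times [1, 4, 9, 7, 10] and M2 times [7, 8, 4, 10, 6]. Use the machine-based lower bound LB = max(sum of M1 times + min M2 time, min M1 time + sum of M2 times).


LB1 = sum(M1 times) + min(M2 times) = 31 + 4 = 35
LB2 = min(M1 times) + sum(M2 times) = 1 + 35 = 36
Lower bound = max(LB1, LB2) = max(35, 36) = 36

36


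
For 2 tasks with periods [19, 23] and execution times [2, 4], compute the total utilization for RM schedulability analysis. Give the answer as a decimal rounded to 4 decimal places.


Compute individual utilizations (exact fractions):
  Task 1: C/T = 2/19 (approx. 0.1053)
  Task 2: C/T = 4/23 (approx. 0.1739)
Total utilization U = 2/19 + 4/23 = 122/437
Rounded to 4 decimal places: U = 0.2792
RM (Liu & Layland) bound for 2 tasks = 0.828427; compare with U = 122/437 (approx. 0.279176)
U <= bound, so schedulable by RM sufficient condition.

0.2792


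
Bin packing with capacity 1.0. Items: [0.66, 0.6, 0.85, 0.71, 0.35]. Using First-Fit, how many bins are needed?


Place items sequentially using First-Fit:
  Item 0.66 -> new Bin 1
  Item 0.6 -> new Bin 2
  Item 0.85 -> new Bin 3
  Item 0.71 -> new Bin 4
  Item 0.35 -> Bin 2 (now 0.95)
Total bins used = 4

4


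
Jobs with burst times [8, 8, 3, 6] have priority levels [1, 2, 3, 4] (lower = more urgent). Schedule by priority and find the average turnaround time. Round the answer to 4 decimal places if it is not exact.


Sort by priority (ascending = highest first):
Order: [(1, 8), (2, 8), (3, 3), (4, 6)]
Completion times:
  Priority 1, burst=8, C=8
  Priority 2, burst=8, C=16
  Priority 3, burst=3, C=19
  Priority 4, burst=6, C=25
Average turnaround = 68/4 = 17.0

17.0


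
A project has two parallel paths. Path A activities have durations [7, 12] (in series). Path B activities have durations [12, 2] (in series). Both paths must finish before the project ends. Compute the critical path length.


Path A total = 7 + 12 = 19
Path B total = 12 + 2 = 14
Critical path = longest path = max(19, 14) = 19

19


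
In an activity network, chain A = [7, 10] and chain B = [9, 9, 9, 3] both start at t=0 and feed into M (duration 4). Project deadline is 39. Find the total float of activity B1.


Forward pass: ES(B1) = sum of predecessors on chain B = 0
EF = ES + duration = 0 + 9 = 9
Backward pass: LF(M) = deadline = 39; LS(M) = 39 - 4 = 35
LF(B1) = LS(M) - sum(successors on chain B) = 35 - 21 = 14
LS = LF - duration = 14 - 9 = 5
Total float = LS - ES = 5 - 0 = 5

5


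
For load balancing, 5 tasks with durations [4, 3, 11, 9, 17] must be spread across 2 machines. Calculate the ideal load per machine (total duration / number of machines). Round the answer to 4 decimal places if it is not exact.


Total processing time = 4 + 3 + 11 + 9 + 17 = 44
Number of machines = 2
Ideal balanced load = 44 / 2 = 22.0

22.0


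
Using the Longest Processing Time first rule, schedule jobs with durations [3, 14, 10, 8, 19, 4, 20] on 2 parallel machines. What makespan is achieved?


Sort jobs in decreasing order (LPT): [20, 19, 14, 10, 8, 4, 3]
Assign each job to the least loaded machine:
  Machine 1: jobs [20, 10, 8], load = 38
  Machine 2: jobs [19, 14, 4, 3], load = 40
Makespan = max load = 40

40


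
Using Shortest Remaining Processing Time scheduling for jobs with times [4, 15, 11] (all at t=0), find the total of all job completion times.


Since all jobs arrive at t=0, SRPT equals SPT ordering.
SPT order: [4, 11, 15]
Completion times:
  Job 1: p=4, C=4
  Job 2: p=11, C=15
  Job 3: p=15, C=30
Total completion time = 4 + 15 + 30 = 49

49


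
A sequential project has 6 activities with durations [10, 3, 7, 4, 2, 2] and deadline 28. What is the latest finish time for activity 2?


LF(activity 2) = deadline - sum of successor durations
Successors: activities 3 through 6 with durations [7, 4, 2, 2]
Sum of successor durations = 15
LF = 28 - 15 = 13

13


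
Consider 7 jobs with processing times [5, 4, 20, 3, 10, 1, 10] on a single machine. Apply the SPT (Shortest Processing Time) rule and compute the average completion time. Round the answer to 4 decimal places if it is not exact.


Sort jobs by processing time (SPT order): [1, 3, 4, 5, 10, 10, 20]
Compute completion times sequentially:
  Job 1: processing = 1, completes at 1
  Job 2: processing = 3, completes at 4
  Job 3: processing = 4, completes at 8
  Job 4: processing = 5, completes at 13
  Job 5: processing = 10, completes at 23
  Job 6: processing = 10, completes at 33
  Job 7: processing = 20, completes at 53
Sum of completion times = 135
Average completion time = 135/7 = 19.2857

19.2857


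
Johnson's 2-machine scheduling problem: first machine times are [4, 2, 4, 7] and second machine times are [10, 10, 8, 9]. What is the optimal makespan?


Apply Johnson's rule:
  Group 1 (a <= b): [(2, 2, 10), (1, 4, 10), (3, 4, 8), (4, 7, 9)]
  Group 2 (a > b): []
Optimal job order: [2, 1, 3, 4]
Schedule:
  Job 2: M1 done at 2, M2 done at 12
  Job 1: M1 done at 6, M2 done at 22
  Job 3: M1 done at 10, M2 done at 30
  Job 4: M1 done at 17, M2 done at 39
Makespan = 39

39


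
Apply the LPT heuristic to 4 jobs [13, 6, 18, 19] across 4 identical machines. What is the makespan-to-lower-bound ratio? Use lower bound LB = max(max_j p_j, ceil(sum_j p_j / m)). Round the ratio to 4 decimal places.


LPT order: [19, 18, 13, 6]
Machine loads after assignment: [19, 18, 13, 6]
LPT makespan = 19
Lower bound = max(max_job, ceil(total/4)) = max(19, 14) = 19
Ratio = 19 / 19 = 1.0

1.0


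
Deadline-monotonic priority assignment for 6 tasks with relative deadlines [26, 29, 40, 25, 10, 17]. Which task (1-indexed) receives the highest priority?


Sort tasks by relative deadline (ascending):
  Task 5: deadline = 10
  Task 6: deadline = 17
  Task 4: deadline = 25
  Task 1: deadline = 26
  Task 2: deadline = 29
  Task 3: deadline = 40
Priority order (highest first): [5, 6, 4, 1, 2, 3]
Highest priority task = 5

5


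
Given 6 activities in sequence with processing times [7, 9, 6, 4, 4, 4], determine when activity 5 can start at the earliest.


Activity 5 starts after activities 1 through 4 complete.
Predecessor durations: [7, 9, 6, 4]
ES = 7 + 9 + 6 + 4 = 26

26


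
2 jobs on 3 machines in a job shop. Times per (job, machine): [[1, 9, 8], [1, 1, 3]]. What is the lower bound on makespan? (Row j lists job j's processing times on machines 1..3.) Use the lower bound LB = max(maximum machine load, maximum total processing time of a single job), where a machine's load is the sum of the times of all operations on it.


Machine loads:
  Machine 1: 1 + 1 = 2
  Machine 2: 9 + 1 = 10
  Machine 3: 8 + 3 = 11
Max machine load = 11
Job totals:
  Job 1: 18
  Job 2: 5
Max job total = 18
Lower bound = max(11, 18) = 18

18


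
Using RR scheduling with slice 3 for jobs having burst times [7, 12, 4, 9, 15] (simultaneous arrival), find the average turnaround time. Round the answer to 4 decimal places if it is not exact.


Time quantum = 3
Execution trace:
  J1 runs 3 units, time = 3
  J2 runs 3 units, time = 6
  J3 runs 3 units, time = 9
  J4 runs 3 units, time = 12
  J5 runs 3 units, time = 15
  J1 runs 3 units, time = 18
  J2 runs 3 units, time = 21
  J3 runs 1 units, time = 22
  J4 runs 3 units, time = 25
  J5 runs 3 units, time = 28
  J1 runs 1 units, time = 29
  J2 runs 3 units, time = 32
  J4 runs 3 units, time = 35
  J5 runs 3 units, time = 38
  J2 runs 3 units, time = 41
  J5 runs 3 units, time = 44
  J5 runs 3 units, time = 47
Finish times: [29, 41, 22, 35, 47]
Average turnaround = 174/5 = 34.8

34.8


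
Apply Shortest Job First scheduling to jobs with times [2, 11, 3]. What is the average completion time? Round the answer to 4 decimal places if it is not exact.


SJF order (ascending): [2, 3, 11]
Completion times:
  Job 1: burst=2, C=2
  Job 2: burst=3, C=5
  Job 3: burst=11, C=16
Average completion = 23/3 = 7.6667

7.6667


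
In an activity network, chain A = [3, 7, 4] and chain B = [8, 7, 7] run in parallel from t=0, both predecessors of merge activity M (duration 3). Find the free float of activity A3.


ES(A3) = sum of predecessors on chain A = 10
EF(A3) = ES + duration = 10 + 4 = 14
Successor of A3 is M. ES(M) = max(sum(A), sum(B)) = max(14, 22) = 22
Free float = ES(successor) - EF(current) = 22 - 14 = 8

8


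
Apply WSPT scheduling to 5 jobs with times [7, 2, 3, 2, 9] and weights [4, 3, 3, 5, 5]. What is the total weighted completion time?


Compute p/w ratios and sort ascending (WSPT): [(2, 5), (2, 3), (3, 3), (7, 4), (9, 5)]
Compute weighted completion times:
  Job (p=2,w=5): C=2, w*C=5*2=10
  Job (p=2,w=3): C=4, w*C=3*4=12
  Job (p=3,w=3): C=7, w*C=3*7=21
  Job (p=7,w=4): C=14, w*C=4*14=56
  Job (p=9,w=5): C=23, w*C=5*23=115
Total weighted completion time = 214

214


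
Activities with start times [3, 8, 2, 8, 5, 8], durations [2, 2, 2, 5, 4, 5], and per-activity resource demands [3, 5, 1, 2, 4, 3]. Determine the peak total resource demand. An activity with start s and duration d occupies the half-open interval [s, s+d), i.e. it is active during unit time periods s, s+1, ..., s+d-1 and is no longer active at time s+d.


Each activity i is active on [start_i, start_i + duration_i).
Compute total resource usage per time slot:
  t=0: active resources = [], total = 0
  t=1: active resources = [], total = 0
  t=2: active resources = [1], total = 1
  t=3: active resources = [3, 1], total = 4
  t=4: active resources = [3], total = 3
  t=5: active resources = [4], total = 4
  t=6: active resources = [4], total = 4
  t=7: active resources = [4], total = 4
  t=8: active resources = [5, 2, 4, 3], total = 14
  t=9: active resources = [5, 2, 3], total = 10
  t=10: active resources = [2, 3], total = 5
  t=11: active resources = [2, 3], total = 5
  t=12: active resources = [2, 3], total = 5
Peak resource demand = 14

14


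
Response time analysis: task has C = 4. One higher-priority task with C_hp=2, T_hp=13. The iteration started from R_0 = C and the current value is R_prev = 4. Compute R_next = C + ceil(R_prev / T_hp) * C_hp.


R_next = C + ceil(R_prev / T_hp) * C_hp
ceil(4 / 13) = ceil(0.3077) = 1
Interference = 1 * 2 = 2
R_next = 4 + 2 = 6

6


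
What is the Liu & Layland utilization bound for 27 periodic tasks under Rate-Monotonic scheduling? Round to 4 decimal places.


Compute 2^(1/27) = 1.0260044847
Subtract 1: 1.0260044847 - 1 = 0.0260044847
Multiply by n: 27 * 0.0260044847 = 0.7021210869
Round to 4 dp: 0.7021

0.7021


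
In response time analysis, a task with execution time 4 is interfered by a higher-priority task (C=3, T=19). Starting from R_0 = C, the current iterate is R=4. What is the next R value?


R_next = C + ceil(R_prev / T_hp) * C_hp
ceil(4 / 19) = ceil(0.2105) = 1
Interference = 1 * 3 = 3
R_next = 4 + 3 = 7

7


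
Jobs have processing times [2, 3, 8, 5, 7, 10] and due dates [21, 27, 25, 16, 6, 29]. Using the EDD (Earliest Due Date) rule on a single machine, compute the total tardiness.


Sort by due date (EDD order): [(7, 6), (5, 16), (2, 21), (8, 25), (3, 27), (10, 29)]
Compute completion times and tardiness:
  Job 1: p=7, d=6, C=7, tardiness=max(0,7-6)=1
  Job 2: p=5, d=16, C=12, tardiness=max(0,12-16)=0
  Job 3: p=2, d=21, C=14, tardiness=max(0,14-21)=0
  Job 4: p=8, d=25, C=22, tardiness=max(0,22-25)=0
  Job 5: p=3, d=27, C=25, tardiness=max(0,25-27)=0
  Job 6: p=10, d=29, C=35, tardiness=max(0,35-29)=6
Total tardiness = 7

7


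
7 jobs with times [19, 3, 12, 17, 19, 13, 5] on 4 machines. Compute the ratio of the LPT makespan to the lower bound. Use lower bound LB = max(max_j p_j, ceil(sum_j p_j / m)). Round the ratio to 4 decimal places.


LPT order: [19, 19, 17, 13, 12, 5, 3]
Machine loads after assignment: [22, 19, 22, 25]
LPT makespan = 25
Lower bound = max(max_job, ceil(total/4)) = max(19, 22) = 22
Ratio = 25 / 22 = 1.1364

1.1364


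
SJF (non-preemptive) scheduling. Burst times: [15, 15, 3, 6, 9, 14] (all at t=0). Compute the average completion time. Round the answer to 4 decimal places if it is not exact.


SJF order (ascending): [3, 6, 9, 14, 15, 15]
Completion times:
  Job 1: burst=3, C=3
  Job 2: burst=6, C=9
  Job 3: burst=9, C=18
  Job 4: burst=14, C=32
  Job 5: burst=15, C=47
  Job 6: burst=15, C=62
Average completion = 171/6 = 28.5

28.5


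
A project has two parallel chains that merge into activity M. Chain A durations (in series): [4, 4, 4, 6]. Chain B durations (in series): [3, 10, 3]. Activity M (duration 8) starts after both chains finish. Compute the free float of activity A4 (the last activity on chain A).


ES(A4) = sum of predecessors on chain A = 12
EF(A4) = ES + duration = 12 + 6 = 18
Successor of A4 is M. ES(M) = max(sum(A), sum(B)) = max(18, 16) = 18
Free float = ES(successor) - EF(current) = 18 - 18 = 0

0


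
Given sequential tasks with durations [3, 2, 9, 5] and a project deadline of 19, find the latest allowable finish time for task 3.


LF(activity 3) = deadline - sum of successor durations
Successors: activities 4 through 4 with durations [5]
Sum of successor durations = 5
LF = 19 - 5 = 14

14


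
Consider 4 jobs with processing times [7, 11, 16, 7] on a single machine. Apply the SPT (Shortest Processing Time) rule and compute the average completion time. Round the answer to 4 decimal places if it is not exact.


Sort jobs by processing time (SPT order): [7, 7, 11, 16]
Compute completion times sequentially:
  Job 1: processing = 7, completes at 7
  Job 2: processing = 7, completes at 14
  Job 3: processing = 11, completes at 25
  Job 4: processing = 16, completes at 41
Sum of completion times = 87
Average completion time = 87/4 = 21.75

21.75


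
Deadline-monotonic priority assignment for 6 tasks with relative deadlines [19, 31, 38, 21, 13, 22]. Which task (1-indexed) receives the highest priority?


Sort tasks by relative deadline (ascending):
  Task 5: deadline = 13
  Task 1: deadline = 19
  Task 4: deadline = 21
  Task 6: deadline = 22
  Task 2: deadline = 31
  Task 3: deadline = 38
Priority order (highest first): [5, 1, 4, 6, 2, 3]
Highest priority task = 5

5


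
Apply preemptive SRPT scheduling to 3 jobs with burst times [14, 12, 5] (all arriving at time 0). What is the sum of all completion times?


Since all jobs arrive at t=0, SRPT equals SPT ordering.
SPT order: [5, 12, 14]
Completion times:
  Job 1: p=5, C=5
  Job 2: p=12, C=17
  Job 3: p=14, C=31
Total completion time = 5 + 17 + 31 = 53

53


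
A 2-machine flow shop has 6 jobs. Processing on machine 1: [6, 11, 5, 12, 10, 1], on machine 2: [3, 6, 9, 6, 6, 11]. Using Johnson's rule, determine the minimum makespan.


Apply Johnson's rule:
  Group 1 (a <= b): [(6, 1, 11), (3, 5, 9)]
  Group 2 (a > b): [(2, 11, 6), (4, 12, 6), (5, 10, 6), (1, 6, 3)]
Optimal job order: [6, 3, 2, 4, 5, 1]
Schedule:
  Job 6: M1 done at 1, M2 done at 12
  Job 3: M1 done at 6, M2 done at 21
  Job 2: M1 done at 17, M2 done at 27
  Job 4: M1 done at 29, M2 done at 35
  Job 5: M1 done at 39, M2 done at 45
  Job 1: M1 done at 45, M2 done at 48
Makespan = 48

48


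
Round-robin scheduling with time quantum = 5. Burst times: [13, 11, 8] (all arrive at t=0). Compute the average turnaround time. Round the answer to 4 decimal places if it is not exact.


Time quantum = 5
Execution trace:
  J1 runs 5 units, time = 5
  J2 runs 5 units, time = 10
  J3 runs 5 units, time = 15
  J1 runs 5 units, time = 20
  J2 runs 5 units, time = 25
  J3 runs 3 units, time = 28
  J1 runs 3 units, time = 31
  J2 runs 1 units, time = 32
Finish times: [31, 32, 28]
Average turnaround = 91/3 = 30.3333

30.3333


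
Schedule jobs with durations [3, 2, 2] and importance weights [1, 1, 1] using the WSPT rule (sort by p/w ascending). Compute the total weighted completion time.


Compute p/w ratios and sort ascending (WSPT): [(2, 1), (2, 1), (3, 1)]
Compute weighted completion times:
  Job (p=2,w=1): C=2, w*C=1*2=2
  Job (p=2,w=1): C=4, w*C=1*4=4
  Job (p=3,w=1): C=7, w*C=1*7=7
Total weighted completion time = 13

13


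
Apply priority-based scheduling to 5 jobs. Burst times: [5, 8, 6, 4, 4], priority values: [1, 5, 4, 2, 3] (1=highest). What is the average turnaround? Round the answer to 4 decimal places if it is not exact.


Sort by priority (ascending = highest first):
Order: [(1, 5), (2, 4), (3, 4), (4, 6), (5, 8)]
Completion times:
  Priority 1, burst=5, C=5
  Priority 2, burst=4, C=9
  Priority 3, burst=4, C=13
  Priority 4, burst=6, C=19
  Priority 5, burst=8, C=27
Average turnaround = 73/5 = 14.6

14.6


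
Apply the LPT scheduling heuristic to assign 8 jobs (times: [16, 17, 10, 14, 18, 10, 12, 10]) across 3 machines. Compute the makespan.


Sort jobs in decreasing order (LPT): [18, 17, 16, 14, 12, 10, 10, 10]
Assign each job to the least loaded machine:
  Machine 1: jobs [18, 10, 10], load = 38
  Machine 2: jobs [17, 12, 10], load = 39
  Machine 3: jobs [16, 14], load = 30
Makespan = max load = 39

39


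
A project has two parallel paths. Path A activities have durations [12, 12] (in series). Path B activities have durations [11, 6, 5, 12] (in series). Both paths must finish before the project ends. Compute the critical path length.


Path A total = 12 + 12 = 24
Path B total = 11 + 6 + 5 + 12 = 34
Critical path = longest path = max(24, 34) = 34

34


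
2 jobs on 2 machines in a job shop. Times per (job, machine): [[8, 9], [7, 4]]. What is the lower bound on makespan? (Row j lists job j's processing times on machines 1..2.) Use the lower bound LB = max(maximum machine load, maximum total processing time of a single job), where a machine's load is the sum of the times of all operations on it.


Machine loads:
  Machine 1: 8 + 7 = 15
  Machine 2: 9 + 4 = 13
Max machine load = 15
Job totals:
  Job 1: 17
  Job 2: 11
Max job total = 17
Lower bound = max(15, 17) = 17

17


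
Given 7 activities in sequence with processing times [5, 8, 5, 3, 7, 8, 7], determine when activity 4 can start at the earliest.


Activity 4 starts after activities 1 through 3 complete.
Predecessor durations: [5, 8, 5]
ES = 5 + 8 + 5 = 18

18


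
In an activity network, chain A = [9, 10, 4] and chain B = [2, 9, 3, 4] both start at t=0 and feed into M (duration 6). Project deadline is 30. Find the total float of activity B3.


Forward pass: ES(B3) = sum of predecessors on chain B = 11
EF = ES + duration = 11 + 3 = 14
Backward pass: LF(M) = deadline = 30; LS(M) = 30 - 6 = 24
LF(B3) = LS(M) - sum(successors on chain B) = 24 - 4 = 20
LS = LF - duration = 20 - 3 = 17
Total float = LS - ES = 17 - 11 = 6

6


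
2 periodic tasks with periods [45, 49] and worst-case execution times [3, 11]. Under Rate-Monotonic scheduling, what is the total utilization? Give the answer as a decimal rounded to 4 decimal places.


Compute individual utilizations (exact fractions):
  Task 1: C/T = 3/45 = 1/15 (approx. 0.0667)
  Task 2: C/T = 11/49 (approx. 0.2245)
Total utilization U = 1/15 + 11/49 = 214/735
Rounded to 4 decimal places: U = 0.2912
RM (Liu & Layland) bound for 2 tasks = 0.828427; compare with U = 214/735 (approx. 0.291156)
U <= bound, so schedulable by RM sufficient condition.

0.2912


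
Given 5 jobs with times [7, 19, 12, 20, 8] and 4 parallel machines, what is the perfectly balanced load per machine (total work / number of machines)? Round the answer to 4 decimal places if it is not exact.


Total processing time = 7 + 19 + 12 + 20 + 8 = 66
Number of machines = 4
Ideal balanced load = 66 / 4 = 16.5

16.5


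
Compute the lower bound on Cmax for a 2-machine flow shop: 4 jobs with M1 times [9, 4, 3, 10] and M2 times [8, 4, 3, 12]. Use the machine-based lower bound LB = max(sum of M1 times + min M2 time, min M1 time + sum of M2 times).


LB1 = sum(M1 times) + min(M2 times) = 26 + 3 = 29
LB2 = min(M1 times) + sum(M2 times) = 3 + 27 = 30
Lower bound = max(LB1, LB2) = max(29, 30) = 30

30


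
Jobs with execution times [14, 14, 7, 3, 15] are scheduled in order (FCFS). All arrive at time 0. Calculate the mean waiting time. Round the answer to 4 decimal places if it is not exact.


FCFS order (as given): [14, 14, 7, 3, 15]
Waiting times:
  Job 1: wait = 0
  Job 2: wait = 14
  Job 3: wait = 28
  Job 4: wait = 35
  Job 5: wait = 38
Sum of waiting times = 115
Average waiting time = 115/5 = 23.0

23.0


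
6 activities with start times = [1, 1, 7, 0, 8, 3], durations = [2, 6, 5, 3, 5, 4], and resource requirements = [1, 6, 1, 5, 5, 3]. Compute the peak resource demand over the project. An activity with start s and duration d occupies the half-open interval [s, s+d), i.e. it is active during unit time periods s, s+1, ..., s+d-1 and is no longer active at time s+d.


Each activity i is active on [start_i, start_i + duration_i).
Compute total resource usage per time slot:
  t=0: active resources = [5], total = 5
  t=1: active resources = [1, 6, 5], total = 12
  t=2: active resources = [1, 6, 5], total = 12
  t=3: active resources = [6, 3], total = 9
  t=4: active resources = [6, 3], total = 9
  t=5: active resources = [6, 3], total = 9
  t=6: active resources = [6, 3], total = 9
  t=7: active resources = [1], total = 1
  t=8: active resources = [1, 5], total = 6
  t=9: active resources = [1, 5], total = 6
  t=10: active resources = [1, 5], total = 6
  t=11: active resources = [1, 5], total = 6
  t=12: active resources = [5], total = 5
Peak resource demand = 12

12


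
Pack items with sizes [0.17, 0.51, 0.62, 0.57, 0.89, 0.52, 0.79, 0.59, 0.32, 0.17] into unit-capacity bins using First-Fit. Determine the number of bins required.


Place items sequentially using First-Fit:
  Item 0.17 -> new Bin 1
  Item 0.51 -> Bin 1 (now 0.68)
  Item 0.62 -> new Bin 2
  Item 0.57 -> new Bin 3
  Item 0.89 -> new Bin 4
  Item 0.52 -> new Bin 5
  Item 0.79 -> new Bin 6
  Item 0.59 -> new Bin 7
  Item 0.32 -> Bin 1 (now 1.0)
  Item 0.17 -> Bin 2 (now 0.79)
Total bins used = 7

7


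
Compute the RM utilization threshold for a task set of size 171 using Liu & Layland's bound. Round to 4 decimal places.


Compute 2^(1/171) = 1.0040617188
Subtract 1: 1.0040617188 - 1 = 0.0040617188
Multiply by n: 171 * 0.0040617188 = 0.6945539148
Round to 4 dp: 0.6946

0.6946


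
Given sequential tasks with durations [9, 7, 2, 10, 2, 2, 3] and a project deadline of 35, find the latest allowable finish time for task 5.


LF(activity 5) = deadline - sum of successor durations
Successors: activities 6 through 7 with durations [2, 3]
Sum of successor durations = 5
LF = 35 - 5 = 30

30


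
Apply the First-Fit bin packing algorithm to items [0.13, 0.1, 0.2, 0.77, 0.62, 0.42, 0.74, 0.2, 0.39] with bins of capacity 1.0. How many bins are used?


Place items sequentially using First-Fit:
  Item 0.13 -> new Bin 1
  Item 0.1 -> Bin 1 (now 0.23)
  Item 0.2 -> Bin 1 (now 0.43)
  Item 0.77 -> new Bin 2
  Item 0.62 -> new Bin 3
  Item 0.42 -> Bin 1 (now 0.85)
  Item 0.74 -> new Bin 4
  Item 0.2 -> Bin 2 (now 0.97)
  Item 0.39 -> new Bin 5
Total bins used = 5

5


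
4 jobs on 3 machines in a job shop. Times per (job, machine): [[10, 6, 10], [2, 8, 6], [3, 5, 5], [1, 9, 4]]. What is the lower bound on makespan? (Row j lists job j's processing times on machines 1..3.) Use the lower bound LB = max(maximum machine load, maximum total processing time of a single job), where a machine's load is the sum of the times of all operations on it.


Machine loads:
  Machine 1: 10 + 2 + 3 + 1 = 16
  Machine 2: 6 + 8 + 5 + 9 = 28
  Machine 3: 10 + 6 + 5 + 4 = 25
Max machine load = 28
Job totals:
  Job 1: 26
  Job 2: 16
  Job 3: 13
  Job 4: 14
Max job total = 26
Lower bound = max(28, 26) = 28

28


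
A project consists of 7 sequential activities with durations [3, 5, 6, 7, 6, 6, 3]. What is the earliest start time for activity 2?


Activity 2 starts after activities 1 through 1 complete.
Predecessor durations: [3]
ES = 3 = 3

3


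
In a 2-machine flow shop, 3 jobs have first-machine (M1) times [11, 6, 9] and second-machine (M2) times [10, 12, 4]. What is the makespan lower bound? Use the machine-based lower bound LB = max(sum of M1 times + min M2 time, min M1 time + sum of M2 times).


LB1 = sum(M1 times) + min(M2 times) = 26 + 4 = 30
LB2 = min(M1 times) + sum(M2 times) = 6 + 26 = 32
Lower bound = max(LB1, LB2) = max(30, 32) = 32

32


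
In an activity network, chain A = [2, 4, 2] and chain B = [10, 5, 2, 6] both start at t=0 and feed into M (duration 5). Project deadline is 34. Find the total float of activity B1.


Forward pass: ES(B1) = sum of predecessors on chain B = 0
EF = ES + duration = 0 + 10 = 10
Backward pass: LF(M) = deadline = 34; LS(M) = 34 - 5 = 29
LF(B1) = LS(M) - sum(successors on chain B) = 29 - 13 = 16
LS = LF - duration = 16 - 10 = 6
Total float = LS - ES = 6 - 0 = 6

6


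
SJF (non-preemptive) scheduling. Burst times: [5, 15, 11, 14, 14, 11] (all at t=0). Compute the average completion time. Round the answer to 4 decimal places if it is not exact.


SJF order (ascending): [5, 11, 11, 14, 14, 15]
Completion times:
  Job 1: burst=5, C=5
  Job 2: burst=11, C=16
  Job 3: burst=11, C=27
  Job 4: burst=14, C=41
  Job 5: burst=14, C=55
  Job 6: burst=15, C=70
Average completion = 214/6 = 35.6667

35.6667


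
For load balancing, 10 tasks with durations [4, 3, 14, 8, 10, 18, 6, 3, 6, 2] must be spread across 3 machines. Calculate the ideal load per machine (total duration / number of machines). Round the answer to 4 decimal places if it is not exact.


Total processing time = 4 + 3 + 14 + 8 + 10 + 18 + 6 + 3 + 6 + 2 = 74
Number of machines = 3
Ideal balanced load = 74 / 3 = 24.6667

24.6667


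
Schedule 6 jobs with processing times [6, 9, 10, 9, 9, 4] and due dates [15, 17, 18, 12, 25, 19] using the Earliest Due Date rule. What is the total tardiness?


Sort by due date (EDD order): [(9, 12), (6, 15), (9, 17), (10, 18), (4, 19), (9, 25)]
Compute completion times and tardiness:
  Job 1: p=9, d=12, C=9, tardiness=max(0,9-12)=0
  Job 2: p=6, d=15, C=15, tardiness=max(0,15-15)=0
  Job 3: p=9, d=17, C=24, tardiness=max(0,24-17)=7
  Job 4: p=10, d=18, C=34, tardiness=max(0,34-18)=16
  Job 5: p=4, d=19, C=38, tardiness=max(0,38-19)=19
  Job 6: p=9, d=25, C=47, tardiness=max(0,47-25)=22
Total tardiness = 64

64


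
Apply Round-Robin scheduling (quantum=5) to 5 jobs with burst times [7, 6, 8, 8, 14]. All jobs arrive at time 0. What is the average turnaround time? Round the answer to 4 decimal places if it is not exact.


Time quantum = 5
Execution trace:
  J1 runs 5 units, time = 5
  J2 runs 5 units, time = 10
  J3 runs 5 units, time = 15
  J4 runs 5 units, time = 20
  J5 runs 5 units, time = 25
  J1 runs 2 units, time = 27
  J2 runs 1 units, time = 28
  J3 runs 3 units, time = 31
  J4 runs 3 units, time = 34
  J5 runs 5 units, time = 39
  J5 runs 4 units, time = 43
Finish times: [27, 28, 31, 34, 43]
Average turnaround = 163/5 = 32.6

32.6


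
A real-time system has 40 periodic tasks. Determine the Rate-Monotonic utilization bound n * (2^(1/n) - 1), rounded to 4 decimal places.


Compute 2^(1/40) = 1.0174796921
Subtract 1: 1.0174796921 - 1 = 0.0174796921
Multiply by n: 40 * 0.0174796921 = 0.6991876840
Round to 4 dp: 0.6992

0.6992


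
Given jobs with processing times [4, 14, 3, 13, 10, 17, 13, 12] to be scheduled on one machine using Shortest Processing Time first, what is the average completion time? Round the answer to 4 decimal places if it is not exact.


Sort jobs by processing time (SPT order): [3, 4, 10, 12, 13, 13, 14, 17]
Compute completion times sequentially:
  Job 1: processing = 3, completes at 3
  Job 2: processing = 4, completes at 7
  Job 3: processing = 10, completes at 17
  Job 4: processing = 12, completes at 29
  Job 5: processing = 13, completes at 42
  Job 6: processing = 13, completes at 55
  Job 7: processing = 14, completes at 69
  Job 8: processing = 17, completes at 86
Sum of completion times = 308
Average completion time = 308/8 = 38.5

38.5


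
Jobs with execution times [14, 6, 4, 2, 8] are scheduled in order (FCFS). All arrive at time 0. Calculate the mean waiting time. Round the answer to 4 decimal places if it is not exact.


FCFS order (as given): [14, 6, 4, 2, 8]
Waiting times:
  Job 1: wait = 0
  Job 2: wait = 14
  Job 3: wait = 20
  Job 4: wait = 24
  Job 5: wait = 26
Sum of waiting times = 84
Average waiting time = 84/5 = 16.8

16.8


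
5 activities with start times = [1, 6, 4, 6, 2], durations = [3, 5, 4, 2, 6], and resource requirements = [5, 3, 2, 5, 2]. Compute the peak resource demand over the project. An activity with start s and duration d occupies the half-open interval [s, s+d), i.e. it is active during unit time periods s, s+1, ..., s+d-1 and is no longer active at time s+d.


Each activity i is active on [start_i, start_i + duration_i).
Compute total resource usage per time slot:
  t=0: active resources = [], total = 0
  t=1: active resources = [5], total = 5
  t=2: active resources = [5, 2], total = 7
  t=3: active resources = [5, 2], total = 7
  t=4: active resources = [2, 2], total = 4
  t=5: active resources = [2, 2], total = 4
  t=6: active resources = [3, 2, 5, 2], total = 12
  t=7: active resources = [3, 2, 5, 2], total = 12
  t=8: active resources = [3], total = 3
  t=9: active resources = [3], total = 3
  t=10: active resources = [3], total = 3
Peak resource demand = 12

12


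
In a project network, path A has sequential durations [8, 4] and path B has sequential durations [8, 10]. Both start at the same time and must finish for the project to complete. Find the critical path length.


Path A total = 8 + 4 = 12
Path B total = 8 + 10 = 18
Critical path = longest path = max(12, 18) = 18

18


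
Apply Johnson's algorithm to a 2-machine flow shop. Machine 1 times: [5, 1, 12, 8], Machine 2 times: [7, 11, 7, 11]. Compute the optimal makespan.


Apply Johnson's rule:
  Group 1 (a <= b): [(2, 1, 11), (1, 5, 7), (4, 8, 11)]
  Group 2 (a > b): [(3, 12, 7)]
Optimal job order: [2, 1, 4, 3]
Schedule:
  Job 2: M1 done at 1, M2 done at 12
  Job 1: M1 done at 6, M2 done at 19
  Job 4: M1 done at 14, M2 done at 30
  Job 3: M1 done at 26, M2 done at 37
Makespan = 37

37


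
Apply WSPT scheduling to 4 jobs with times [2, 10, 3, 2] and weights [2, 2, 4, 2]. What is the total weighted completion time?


Compute p/w ratios and sort ascending (WSPT): [(3, 4), (2, 2), (2, 2), (10, 2)]
Compute weighted completion times:
  Job (p=3,w=4): C=3, w*C=4*3=12
  Job (p=2,w=2): C=5, w*C=2*5=10
  Job (p=2,w=2): C=7, w*C=2*7=14
  Job (p=10,w=2): C=17, w*C=2*17=34
Total weighted completion time = 70

70


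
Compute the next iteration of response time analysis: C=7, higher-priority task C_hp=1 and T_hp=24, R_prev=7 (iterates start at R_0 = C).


R_next = C + ceil(R_prev / T_hp) * C_hp
ceil(7 / 24) = ceil(0.2917) = 1
Interference = 1 * 1 = 1
R_next = 7 + 1 = 8

8


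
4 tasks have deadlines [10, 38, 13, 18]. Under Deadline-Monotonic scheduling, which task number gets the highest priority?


Sort tasks by relative deadline (ascending):
  Task 1: deadline = 10
  Task 3: deadline = 13
  Task 4: deadline = 18
  Task 2: deadline = 38
Priority order (highest first): [1, 3, 4, 2]
Highest priority task = 1

1


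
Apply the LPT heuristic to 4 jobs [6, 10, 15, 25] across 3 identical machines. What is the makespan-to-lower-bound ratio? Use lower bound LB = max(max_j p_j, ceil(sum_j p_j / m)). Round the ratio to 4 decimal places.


LPT order: [25, 15, 10, 6]
Machine loads after assignment: [25, 15, 16]
LPT makespan = 25
Lower bound = max(max_job, ceil(total/3)) = max(25, 19) = 25
Ratio = 25 / 25 = 1.0

1.0


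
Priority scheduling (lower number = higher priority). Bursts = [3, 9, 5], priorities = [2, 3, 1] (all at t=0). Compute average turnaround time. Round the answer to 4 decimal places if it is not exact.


Sort by priority (ascending = highest first):
Order: [(1, 5), (2, 3), (3, 9)]
Completion times:
  Priority 1, burst=5, C=5
  Priority 2, burst=3, C=8
  Priority 3, burst=9, C=17
Average turnaround = 30/3 = 10.0

10.0


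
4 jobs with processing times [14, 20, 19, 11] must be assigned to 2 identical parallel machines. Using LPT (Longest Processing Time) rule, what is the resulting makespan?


Sort jobs in decreasing order (LPT): [20, 19, 14, 11]
Assign each job to the least loaded machine:
  Machine 1: jobs [20, 11], load = 31
  Machine 2: jobs [19, 14], load = 33
Makespan = max load = 33

33


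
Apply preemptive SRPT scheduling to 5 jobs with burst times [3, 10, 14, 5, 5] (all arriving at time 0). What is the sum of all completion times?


Since all jobs arrive at t=0, SRPT equals SPT ordering.
SPT order: [3, 5, 5, 10, 14]
Completion times:
  Job 1: p=3, C=3
  Job 2: p=5, C=8
  Job 3: p=5, C=13
  Job 4: p=10, C=23
  Job 5: p=14, C=37
Total completion time = 3 + 8 + 13 + 23 + 37 = 84

84
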